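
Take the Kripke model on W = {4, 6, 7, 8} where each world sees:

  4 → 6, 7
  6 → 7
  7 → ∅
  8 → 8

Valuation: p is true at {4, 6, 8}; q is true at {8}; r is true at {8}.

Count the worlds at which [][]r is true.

3

4: successors {6, 7}; []r there: 6:F, 7:T. ✗
6: successors {7}; []r there: 7:T. ✓
7: no successors, so [][]r holds vacuously. ✓
8: successors {8}; []r there: 8:T. ✓
Satisfying worlds: {6, 7, 8}.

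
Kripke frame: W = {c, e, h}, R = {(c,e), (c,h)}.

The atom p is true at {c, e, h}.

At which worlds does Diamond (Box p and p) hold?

c: successors {e, h}; Box p and p there: e:T, h:T. ✓
e: no successors, so Diamond (Box p and p) fails. ✗
h: no successors, so Diamond (Box p and p) fails. ✗

{c}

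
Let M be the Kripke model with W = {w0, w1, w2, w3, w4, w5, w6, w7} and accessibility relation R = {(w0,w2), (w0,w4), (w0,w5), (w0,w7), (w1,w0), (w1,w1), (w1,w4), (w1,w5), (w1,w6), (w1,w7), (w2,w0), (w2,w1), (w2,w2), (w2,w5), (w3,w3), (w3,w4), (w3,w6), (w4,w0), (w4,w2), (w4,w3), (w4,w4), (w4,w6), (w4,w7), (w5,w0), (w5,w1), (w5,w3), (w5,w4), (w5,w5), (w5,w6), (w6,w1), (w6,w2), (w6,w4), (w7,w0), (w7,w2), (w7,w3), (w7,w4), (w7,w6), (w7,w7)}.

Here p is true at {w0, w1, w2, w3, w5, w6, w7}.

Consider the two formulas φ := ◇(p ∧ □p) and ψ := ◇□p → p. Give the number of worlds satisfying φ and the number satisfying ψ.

5 and 7

For ◇(p ∧ □p):
w0: successors {w2, w4, w5, w7}; p ∧ □p there: w2:T, w4:F, w5:F, w7:F. ✓
w1: successors {w0, w1, w4, w5, w6, w7}; p ∧ □p there: w0:F, w1:F, w4:F, w5:F, w6:F, w7:F. ✗
w2: successors {w0, w1, w2, w5}; p ∧ □p there: w0:F, w1:F, w2:T, w5:F. ✓
w3: successors {w3, w4, w6}; p ∧ □p there: w3:F, w4:F, w6:F. ✗
w4: successors {w0, w2, w3, w4, w6, w7}; p ∧ □p there: w0:F, w2:T, w3:F, w4:F, w6:F, w7:F. ✓
w5: successors {w0, w1, w3, w4, w5, w6}; p ∧ □p there: w0:F, w1:F, w3:F, w4:F, w5:F, w6:F. ✗
w6: successors {w1, w2, w4}; p ∧ □p there: w1:F, w2:T, w4:F. ✓
w7: successors {w0, w2, w3, w4, w6, w7}; p ∧ □p there: w0:F, w2:T, w3:F, w4:F, w6:F, w7:F. ✓
— 5 worlds.
For ◇□p → p:
w0: ◇□p is T, p is T. ✓
w1: ◇□p is F, p is T. ✓
w2: ◇□p is T, p is T. ✓
w3: ◇□p is F, p is T. ✓
w4: ◇□p is T, p is F. ✗
w5: ◇□p is F, p is T. ✓
w6: ◇□p is T, p is T. ✓
w7: ◇□p is T, p is T. ✓
— 7 worlds.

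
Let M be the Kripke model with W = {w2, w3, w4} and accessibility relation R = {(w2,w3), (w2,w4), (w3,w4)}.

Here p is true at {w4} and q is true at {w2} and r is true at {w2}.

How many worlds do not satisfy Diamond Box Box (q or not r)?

1

w2: successors {w3, w4}; Box Box (q or not r) there: w3:T, w4:T. ✓
w3: successors {w4}; Box Box (q or not r) there: w4:T. ✓
w4: no successors, so Diamond Box Box (q or not r) fails. ✗
Satisfying worlds: {w2, w3}.
So Diamond Box Box (q or not r) fails at the other 1 world.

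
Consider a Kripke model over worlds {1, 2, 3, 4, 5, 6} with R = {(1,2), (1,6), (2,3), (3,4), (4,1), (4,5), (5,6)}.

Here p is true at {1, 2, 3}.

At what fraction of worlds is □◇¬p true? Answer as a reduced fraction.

1: successors {2, 6}; ◇¬p there: 2:F, 6:F. ✗
2: successors {3}; ◇¬p there: 3:T. ✓
3: successors {4}; ◇¬p there: 4:T. ✓
4: successors {1, 5}; ◇¬p there: 1:T, 5:T. ✓
5: successors {6}; ◇¬p there: 6:F. ✗
6: no successors, so □◇¬p holds vacuously. ✓
That's 4 of 6 worlds, so 4/6 = 2/3.

2/3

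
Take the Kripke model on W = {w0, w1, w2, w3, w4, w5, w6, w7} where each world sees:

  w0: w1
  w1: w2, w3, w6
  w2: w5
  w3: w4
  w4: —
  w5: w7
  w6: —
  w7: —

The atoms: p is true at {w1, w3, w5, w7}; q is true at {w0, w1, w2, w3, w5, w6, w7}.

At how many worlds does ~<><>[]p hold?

w0: <><>[]p is T. ✗
w1: <><>[]p is T. ✗
w2: <><>[]p is T. ✗
w3: <><>[]p is F. ✓
w4: <><>[]p is F. ✓
w5: <><>[]p is F. ✓
w6: <><>[]p is F. ✓
w7: <><>[]p is F. ✓
Satisfying worlds: {w3, w4, w5, w6, w7}.

5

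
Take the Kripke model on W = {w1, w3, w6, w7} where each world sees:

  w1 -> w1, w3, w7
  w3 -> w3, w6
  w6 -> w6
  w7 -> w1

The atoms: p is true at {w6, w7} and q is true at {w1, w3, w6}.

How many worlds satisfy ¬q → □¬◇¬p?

3

w1: ¬q is F, □¬◇¬p is F. ✓
w3: ¬q is F, □¬◇¬p is F. ✓
w6: ¬q is F, □¬◇¬p is T. ✓
w7: ¬q is T, □¬◇¬p is F. ✗
Satisfying worlds: {w1, w3, w6}.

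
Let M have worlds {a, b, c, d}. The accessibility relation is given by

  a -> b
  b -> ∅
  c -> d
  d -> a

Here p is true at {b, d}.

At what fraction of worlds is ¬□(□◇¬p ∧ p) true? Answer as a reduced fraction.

1/2

a: □(□◇¬p ∧ p) is T. ✗
b: □(□◇¬p ∧ p) is T. ✗
c: □(□◇¬p ∧ p) is F. ✓
d: □(□◇¬p ∧ p) is F. ✓
That's 2 of 4 worlds, so 2/4 = 1/2.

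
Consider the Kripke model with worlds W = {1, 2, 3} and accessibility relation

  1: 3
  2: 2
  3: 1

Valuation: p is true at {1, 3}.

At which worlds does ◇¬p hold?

1: successors {3}; ¬p there: 3:F. ✗
2: successors {2}; ¬p there: 2:T. ✓
3: successors {1}; ¬p there: 1:F. ✗

{2}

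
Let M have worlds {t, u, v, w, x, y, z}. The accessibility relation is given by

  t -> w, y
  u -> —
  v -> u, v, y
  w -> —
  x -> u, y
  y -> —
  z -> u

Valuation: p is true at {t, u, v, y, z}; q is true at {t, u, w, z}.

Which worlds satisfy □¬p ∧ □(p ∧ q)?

t: □¬p is F, □(p ∧ q) is F. ✗
u: □¬p is T, □(p ∧ q) is T. ✓
v: □¬p is F, □(p ∧ q) is F. ✗
w: □¬p is T, □(p ∧ q) is T. ✓
x: □¬p is F, □(p ∧ q) is F. ✗
y: □¬p is T, □(p ∧ q) is T. ✓
z: □¬p is F, □(p ∧ q) is T. ✗

{u, w, y}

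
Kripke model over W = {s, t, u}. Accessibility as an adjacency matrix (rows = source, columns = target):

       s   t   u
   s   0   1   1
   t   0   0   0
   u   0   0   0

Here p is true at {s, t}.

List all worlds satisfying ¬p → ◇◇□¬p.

{s, t}

s: ¬p is F, ◇◇□¬p is F. ✓
t: ¬p is F, ◇◇□¬p is F. ✓
u: ¬p is T, ◇◇□¬p is F. ✗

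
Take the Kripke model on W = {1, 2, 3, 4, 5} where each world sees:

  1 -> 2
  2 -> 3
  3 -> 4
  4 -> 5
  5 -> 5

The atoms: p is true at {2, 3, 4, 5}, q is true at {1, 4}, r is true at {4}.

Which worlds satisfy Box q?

{3}

1: successors {2}; q there: 2:F. ✗
2: successors {3}; q there: 3:F. ✗
3: successors {4}; q there: 4:T. ✓
4: successors {5}; q there: 5:F. ✗
5: successors {5}; q there: 5:F. ✗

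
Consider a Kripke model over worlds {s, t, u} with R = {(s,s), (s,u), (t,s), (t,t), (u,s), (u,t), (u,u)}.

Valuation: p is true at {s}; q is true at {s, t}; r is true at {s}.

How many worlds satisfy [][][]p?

0

s: successors {s, u}; [][]p there: s:F, u:F. ✗
t: successors {s, t}; [][]p there: s:F, t:F. ✗
u: successors {s, t, u}; [][]p there: s:F, t:F, u:F. ✗
Satisfying worlds: ∅.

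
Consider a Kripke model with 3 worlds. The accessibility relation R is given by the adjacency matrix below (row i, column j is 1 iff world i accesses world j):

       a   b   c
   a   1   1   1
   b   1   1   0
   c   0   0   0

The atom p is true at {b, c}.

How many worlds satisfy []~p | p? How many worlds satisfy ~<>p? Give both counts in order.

2 and 1

For []~p | p:
a: []~p is F, p is F. ✗
b: []~p is F, p is T. ✓
c: []~p is T, p is T. ✓
— 2 worlds.
For ~<>p:
a: <>p is T. ✗
b: <>p is T. ✗
c: <>p is F. ✓
— 1 world.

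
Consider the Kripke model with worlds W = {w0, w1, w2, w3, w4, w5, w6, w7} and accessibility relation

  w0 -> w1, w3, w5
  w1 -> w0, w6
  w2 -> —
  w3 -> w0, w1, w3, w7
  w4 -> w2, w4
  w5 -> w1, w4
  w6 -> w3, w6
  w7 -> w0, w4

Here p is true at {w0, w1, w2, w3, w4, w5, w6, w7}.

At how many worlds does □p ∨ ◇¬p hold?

w0: □p is T, ◇¬p is F. ✓
w1: □p is T, ◇¬p is F. ✓
w2: □p is T, ◇¬p is F. ✓
w3: □p is T, ◇¬p is F. ✓
w4: □p is T, ◇¬p is F. ✓
w5: □p is T, ◇¬p is F. ✓
w6: □p is T, ◇¬p is F. ✓
w7: □p is T, ◇¬p is F. ✓
Satisfying worlds: {w0, w1, w2, w3, w4, w5, w6, w7}.

8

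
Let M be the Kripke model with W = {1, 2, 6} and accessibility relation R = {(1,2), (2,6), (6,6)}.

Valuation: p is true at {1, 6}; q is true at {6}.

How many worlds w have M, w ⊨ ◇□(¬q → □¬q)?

1: successors {2}; □(¬q → □¬q) there: 2:T. ✓
2: successors {6}; □(¬q → □¬q) there: 6:T. ✓
6: successors {6}; □(¬q → □¬q) there: 6:T. ✓
Satisfying worlds: {1, 2, 6}.

3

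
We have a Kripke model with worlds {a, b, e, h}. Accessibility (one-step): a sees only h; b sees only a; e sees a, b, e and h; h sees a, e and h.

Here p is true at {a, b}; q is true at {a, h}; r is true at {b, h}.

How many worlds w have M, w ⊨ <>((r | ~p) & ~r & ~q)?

2

a: successors {h}; (r | ~p) & ~r & ~q there: h:F. ✗
b: successors {a}; (r | ~p) & ~r & ~q there: a:F. ✗
e: successors {a, b, e, h}; (r | ~p) & ~r & ~q there: a:F, b:F, e:T, h:F. ✓
h: successors {a, e, h}; (r | ~p) & ~r & ~q there: a:F, e:T, h:F. ✓
Satisfying worlds: {e, h}.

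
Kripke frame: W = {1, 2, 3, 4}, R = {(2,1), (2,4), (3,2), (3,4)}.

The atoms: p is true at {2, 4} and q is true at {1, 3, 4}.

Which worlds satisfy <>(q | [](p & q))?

{2, 3}

1: no successors, so <>(q | [](p & q)) fails. ✗
2: successors {1, 4}; q | [](p & q) there: 1:T, 4:T. ✓
3: successors {2, 4}; q | [](p & q) there: 2:F, 4:T. ✓
4: no successors, so <>(q | [](p & q)) fails. ✗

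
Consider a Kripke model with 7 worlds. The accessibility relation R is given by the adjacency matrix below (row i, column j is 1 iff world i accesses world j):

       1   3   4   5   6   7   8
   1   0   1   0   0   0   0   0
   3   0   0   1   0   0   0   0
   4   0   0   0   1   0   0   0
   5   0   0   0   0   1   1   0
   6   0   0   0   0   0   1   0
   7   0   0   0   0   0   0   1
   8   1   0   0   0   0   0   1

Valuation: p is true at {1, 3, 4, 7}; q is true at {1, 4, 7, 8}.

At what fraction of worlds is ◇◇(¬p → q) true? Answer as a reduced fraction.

6/7

1: successors {3}; ◇(¬p → q) there: 3:T. ✓
3: successors {4}; ◇(¬p → q) there: 4:F. ✗
4: successors {5}; ◇(¬p → q) there: 5:T. ✓
5: successors {6, 7}; ◇(¬p → q) there: 6:T, 7:T. ✓
6: successors {7}; ◇(¬p → q) there: 7:T. ✓
7: successors {8}; ◇(¬p → q) there: 8:T. ✓
8: successors {1, 8}; ◇(¬p → q) there: 1:T, 8:T. ✓
That's 6 of 7 worlds, so 6/7.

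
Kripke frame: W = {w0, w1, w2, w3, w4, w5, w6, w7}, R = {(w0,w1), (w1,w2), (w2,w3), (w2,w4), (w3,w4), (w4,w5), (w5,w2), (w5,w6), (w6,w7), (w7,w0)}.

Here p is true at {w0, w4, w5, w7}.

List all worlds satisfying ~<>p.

{w0, w1, w5}

w0: <>p is F. ✓
w1: <>p is F. ✓
w2: <>p is T. ✗
w3: <>p is T. ✗
w4: <>p is T. ✗
w5: <>p is F. ✓
w6: <>p is T. ✗
w7: <>p is T. ✗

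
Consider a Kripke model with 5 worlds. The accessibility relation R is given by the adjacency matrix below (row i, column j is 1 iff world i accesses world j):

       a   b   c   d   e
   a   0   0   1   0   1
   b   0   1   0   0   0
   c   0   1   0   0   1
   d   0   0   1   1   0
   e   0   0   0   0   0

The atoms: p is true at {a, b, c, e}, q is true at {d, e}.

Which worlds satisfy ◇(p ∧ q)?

{a, c}

a: successors {c, e}; p ∧ q there: c:F, e:T. ✓
b: successors {b}; p ∧ q there: b:F. ✗
c: successors {b, e}; p ∧ q there: b:F, e:T. ✓
d: successors {c, d}; p ∧ q there: c:F, d:F. ✗
e: no successors, so ◇(p ∧ q) fails. ✗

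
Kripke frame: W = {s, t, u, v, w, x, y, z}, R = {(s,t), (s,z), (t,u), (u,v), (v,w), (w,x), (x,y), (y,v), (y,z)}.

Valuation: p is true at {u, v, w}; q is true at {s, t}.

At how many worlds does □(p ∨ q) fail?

4

s: successors {t, z}; p ∨ q there: t:T, z:F. ✗
t: successors {u}; p ∨ q there: u:T. ✓
u: successors {v}; p ∨ q there: v:T. ✓
v: successors {w}; p ∨ q there: w:T. ✓
w: successors {x}; p ∨ q there: x:F. ✗
x: successors {y}; p ∨ q there: y:F. ✗
y: successors {v, z}; p ∨ q there: v:T, z:F. ✗
z: no successors, so □(p ∨ q) holds vacuously. ✓
Satisfying worlds: {t, u, v, z}.
So □(p ∨ q) fails at the other 4 worlds.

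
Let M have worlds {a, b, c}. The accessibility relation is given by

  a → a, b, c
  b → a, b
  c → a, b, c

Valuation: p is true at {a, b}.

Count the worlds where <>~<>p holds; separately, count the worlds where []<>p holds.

For <>~<>p:
a: successors {a, b, c}; ~<>p there: a:F, b:F, c:F. ✗
b: successors {a, b}; ~<>p there: a:F, b:F. ✗
c: successors {a, b, c}; ~<>p there: a:F, b:F, c:F. ✗
— 0 worlds.
For []<>p:
a: successors {a, b, c}; <>p there: a:T, b:T, c:T. ✓
b: successors {a, b}; <>p there: a:T, b:T. ✓
c: successors {a, b, c}; <>p there: a:T, b:T, c:T. ✓
— 3 worlds.

0 and 3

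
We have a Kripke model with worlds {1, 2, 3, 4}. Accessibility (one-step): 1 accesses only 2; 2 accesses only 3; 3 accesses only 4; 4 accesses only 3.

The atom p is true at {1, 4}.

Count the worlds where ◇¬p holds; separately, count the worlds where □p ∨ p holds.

3 and 3

For ◇¬p:
1: successors {2}; ¬p there: 2:T. ✓
2: successors {3}; ¬p there: 3:T. ✓
3: successors {4}; ¬p there: 4:F. ✗
4: successors {3}; ¬p there: 3:T. ✓
— 3 worlds.
For □p ∨ p:
1: □p is F, p is T. ✓
2: □p is F, p is F. ✗
3: □p is T, p is F. ✓
4: □p is F, p is T. ✓
— 3 worlds.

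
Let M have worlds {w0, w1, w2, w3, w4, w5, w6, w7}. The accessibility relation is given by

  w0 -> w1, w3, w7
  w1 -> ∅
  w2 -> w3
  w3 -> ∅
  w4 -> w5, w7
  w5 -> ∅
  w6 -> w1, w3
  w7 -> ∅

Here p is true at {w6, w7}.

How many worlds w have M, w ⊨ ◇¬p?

w0: successors {w1, w3, w7}; ¬p there: w1:T, w3:T, w7:F. ✓
w1: no successors, so ◇¬p fails. ✗
w2: successors {w3}; ¬p there: w3:T. ✓
w3: no successors, so ◇¬p fails. ✗
w4: successors {w5, w7}; ¬p there: w5:T, w7:F. ✓
w5: no successors, so ◇¬p fails. ✗
w6: successors {w1, w3}; ¬p there: w1:T, w3:T. ✓
w7: no successors, so ◇¬p fails. ✗
Satisfying worlds: {w0, w2, w4, w6}.

4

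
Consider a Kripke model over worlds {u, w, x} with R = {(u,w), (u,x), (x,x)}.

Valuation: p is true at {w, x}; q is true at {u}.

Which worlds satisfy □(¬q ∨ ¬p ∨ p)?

{u, w, x}

u: successors {w, x}; ¬q ∨ ¬p ∨ p there: w:T, x:T. ✓
w: no successors, so □(¬q ∨ ¬p ∨ p) holds vacuously. ✓
x: successors {x}; ¬q ∨ ¬p ∨ p there: x:T. ✓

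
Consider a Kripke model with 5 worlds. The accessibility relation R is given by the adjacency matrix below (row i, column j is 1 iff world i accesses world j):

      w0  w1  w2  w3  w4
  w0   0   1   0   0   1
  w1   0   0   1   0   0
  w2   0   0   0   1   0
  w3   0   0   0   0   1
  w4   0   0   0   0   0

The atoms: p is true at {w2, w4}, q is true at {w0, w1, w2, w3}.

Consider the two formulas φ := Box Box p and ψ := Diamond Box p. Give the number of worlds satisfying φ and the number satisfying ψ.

4 and 3

For Box Box p:
w0: successors {w1, w4}; Box p there: w1:T, w4:T. ✓
w1: successors {w2}; Box p there: w2:F. ✗
w2: successors {w3}; Box p there: w3:T. ✓
w3: successors {w4}; Box p there: w4:T. ✓
w4: no successors, so Box Box p holds vacuously. ✓
— 4 worlds.
For Diamond Box p:
w0: successors {w1, w4}; Box p there: w1:T, w4:T. ✓
w1: successors {w2}; Box p there: w2:F. ✗
w2: successors {w3}; Box p there: w3:T. ✓
w3: successors {w4}; Box p there: w4:T. ✓
w4: no successors, so Diamond Box p fails. ✗
— 3 worlds.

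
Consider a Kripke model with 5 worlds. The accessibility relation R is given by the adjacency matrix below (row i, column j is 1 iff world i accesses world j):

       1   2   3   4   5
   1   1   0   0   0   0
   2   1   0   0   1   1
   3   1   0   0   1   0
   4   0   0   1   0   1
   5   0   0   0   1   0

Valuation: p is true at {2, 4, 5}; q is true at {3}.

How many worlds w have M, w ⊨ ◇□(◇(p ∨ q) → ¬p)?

1: successors {1}; □(◇(p ∨ q) → ¬p) there: 1:T. ✓
2: successors {1, 4, 5}; □(◇(p ∨ q) → ¬p) there: 1:T, 4:F, 5:F. ✓
3: successors {1, 4}; □(◇(p ∨ q) → ¬p) there: 1:T, 4:F. ✓
4: successors {3, 5}; □(◇(p ∨ q) → ¬p) there: 3:F, 5:F. ✗
5: successors {4}; □(◇(p ∨ q) → ¬p) there: 4:F. ✗
Satisfying worlds: {1, 2, 3}.

3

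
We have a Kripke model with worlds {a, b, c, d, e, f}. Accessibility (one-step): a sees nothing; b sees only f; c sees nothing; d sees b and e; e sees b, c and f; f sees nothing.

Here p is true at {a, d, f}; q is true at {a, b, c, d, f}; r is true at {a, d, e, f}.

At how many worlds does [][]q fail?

0

a: no successors, so [][]q holds vacuously. ✓
b: successors {f}; []q there: f:T. ✓
c: no successors, so [][]q holds vacuously. ✓
d: successors {b, e}; []q there: b:T, e:T. ✓
e: successors {b, c, f}; []q there: b:T, c:T, f:T. ✓
f: no successors, so [][]q holds vacuously. ✓
Satisfying worlds: {a, b, c, d, e, f}.
So [][]q fails at the other 0 worlds.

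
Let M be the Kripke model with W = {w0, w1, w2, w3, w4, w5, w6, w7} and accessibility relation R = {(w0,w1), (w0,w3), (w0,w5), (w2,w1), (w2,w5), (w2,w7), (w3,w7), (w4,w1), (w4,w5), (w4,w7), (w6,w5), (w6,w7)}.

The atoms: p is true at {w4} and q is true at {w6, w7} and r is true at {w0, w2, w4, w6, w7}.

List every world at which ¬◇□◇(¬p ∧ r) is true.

w0: ◇□◇(¬p ∧ r) is T. ✗
w1: ◇□◇(¬p ∧ r) is F. ✓
w2: ◇□◇(¬p ∧ r) is T. ✗
w3: ◇□◇(¬p ∧ r) is T. ✗
w4: ◇□◇(¬p ∧ r) is T. ✗
w5: ◇□◇(¬p ∧ r) is F. ✓
w6: ◇□◇(¬p ∧ r) is T. ✗
w7: ◇□◇(¬p ∧ r) is F. ✓

{w1, w5, w7}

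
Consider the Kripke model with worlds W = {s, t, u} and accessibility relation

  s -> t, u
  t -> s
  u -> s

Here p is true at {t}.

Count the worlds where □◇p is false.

s: successors {t, u}; ◇p there: t:F, u:F. ✗
t: successors {s}; ◇p there: s:T. ✓
u: successors {s}; ◇p there: s:T. ✓
Satisfying worlds: {t, u}.
So □◇p fails at the other 1 world.

1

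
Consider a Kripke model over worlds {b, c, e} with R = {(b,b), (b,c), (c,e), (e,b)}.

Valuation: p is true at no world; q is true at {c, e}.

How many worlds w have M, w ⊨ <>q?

b: successors {b, c}; q there: b:F, c:T. ✓
c: successors {e}; q there: e:T. ✓
e: successors {b}; q there: b:F. ✗
Satisfying worlds: {b, c}.

2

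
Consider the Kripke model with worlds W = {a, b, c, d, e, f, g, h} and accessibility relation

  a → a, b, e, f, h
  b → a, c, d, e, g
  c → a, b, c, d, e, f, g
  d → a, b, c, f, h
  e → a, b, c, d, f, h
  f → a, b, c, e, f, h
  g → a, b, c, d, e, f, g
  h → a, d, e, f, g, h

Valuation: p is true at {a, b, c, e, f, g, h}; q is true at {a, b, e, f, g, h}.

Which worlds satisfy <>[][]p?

∅

a: successors {a, b, e, f, h}; [][]p there: a:F, b:F, e:F, f:F, h:F. ✗
b: successors {a, c, d, e, g}; [][]p there: a:F, c:F, d:F, e:F, g:F. ✗
c: successors {a, b, c, d, e, f, g}; [][]p there: a:F, b:F, c:F, d:F, e:F, f:F, g:F. ✗
d: successors {a, b, c, f, h}; [][]p there: a:F, b:F, c:F, f:F, h:F. ✗
e: successors {a, b, c, d, f, h}; [][]p there: a:F, b:F, c:F, d:F, f:F, h:F. ✗
f: successors {a, b, c, e, f, h}; [][]p there: a:F, b:F, c:F, e:F, f:F, h:F. ✗
g: successors {a, b, c, d, e, f, g}; [][]p there: a:F, b:F, c:F, d:F, e:F, f:F, g:F. ✗
h: successors {a, d, e, f, g, h}; [][]p there: a:F, d:F, e:F, f:F, g:F, h:F. ✗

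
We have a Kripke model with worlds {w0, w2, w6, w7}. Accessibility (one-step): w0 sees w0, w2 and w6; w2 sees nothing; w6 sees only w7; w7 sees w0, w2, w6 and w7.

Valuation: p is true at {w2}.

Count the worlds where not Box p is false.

1

w0: Box p is F. ✓
w2: Box p is T. ✗
w6: Box p is F. ✓
w7: Box p is F. ✓
Satisfying worlds: {w0, w6, w7}.
So not Box p fails at the other 1 world.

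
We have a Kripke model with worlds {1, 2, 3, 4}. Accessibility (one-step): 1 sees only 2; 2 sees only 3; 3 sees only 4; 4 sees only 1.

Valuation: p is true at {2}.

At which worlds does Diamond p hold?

1: successors {2}; p there: 2:T. ✓
2: successors {3}; p there: 3:F. ✗
3: successors {4}; p there: 4:F. ✗
4: successors {1}; p there: 1:F. ✗

{1}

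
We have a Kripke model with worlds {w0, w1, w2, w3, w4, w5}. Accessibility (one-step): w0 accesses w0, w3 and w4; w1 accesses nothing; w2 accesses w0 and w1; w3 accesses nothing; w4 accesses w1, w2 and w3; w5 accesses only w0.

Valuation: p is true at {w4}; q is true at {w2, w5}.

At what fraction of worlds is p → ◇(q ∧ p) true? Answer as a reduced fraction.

w0: p is F, ◇(q ∧ p) is F. ✓
w1: p is F, ◇(q ∧ p) is F. ✓
w2: p is F, ◇(q ∧ p) is F. ✓
w3: p is F, ◇(q ∧ p) is F. ✓
w4: p is T, ◇(q ∧ p) is F. ✗
w5: p is F, ◇(q ∧ p) is F. ✓
That's 5 of 6 worlds, so 5/6.

5/6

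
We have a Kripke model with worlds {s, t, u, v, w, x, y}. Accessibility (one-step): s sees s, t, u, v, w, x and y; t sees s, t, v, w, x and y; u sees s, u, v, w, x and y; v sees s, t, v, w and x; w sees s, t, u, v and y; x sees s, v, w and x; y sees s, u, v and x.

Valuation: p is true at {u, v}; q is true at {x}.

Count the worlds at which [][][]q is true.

0

s: successors {s, t, u, v, w, x, y}; [][]q there: s:F, t:F, u:F, v:F, w:F, x:F, y:F. ✗
t: successors {s, t, v, w, x, y}; [][]q there: s:F, t:F, v:F, w:F, x:F, y:F. ✗
u: successors {s, u, v, w, x, y}; [][]q there: s:F, u:F, v:F, w:F, x:F, y:F. ✗
v: successors {s, t, v, w, x}; [][]q there: s:F, t:F, v:F, w:F, x:F. ✗
w: successors {s, t, u, v, y}; [][]q there: s:F, t:F, u:F, v:F, y:F. ✗
x: successors {s, v, w, x}; [][]q there: s:F, v:F, w:F, x:F. ✗
y: successors {s, u, v, x}; [][]q there: s:F, u:F, v:F, x:F. ✗
Satisfying worlds: ∅.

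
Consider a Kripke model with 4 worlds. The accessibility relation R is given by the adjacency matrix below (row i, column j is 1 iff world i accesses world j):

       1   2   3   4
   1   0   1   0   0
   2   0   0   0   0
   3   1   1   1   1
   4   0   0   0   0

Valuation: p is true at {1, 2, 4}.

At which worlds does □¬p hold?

{2, 4}

1: successors {2}; ¬p there: 2:F. ✗
2: no successors, so □¬p holds vacuously. ✓
3: successors {1, 2, 3, 4}; ¬p there: 1:F, 2:F, 3:T, 4:F. ✗
4: no successors, so □¬p holds vacuously. ✓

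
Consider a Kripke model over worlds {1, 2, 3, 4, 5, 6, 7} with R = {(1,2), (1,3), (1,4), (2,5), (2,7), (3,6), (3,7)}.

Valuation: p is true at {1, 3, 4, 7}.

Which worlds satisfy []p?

1: successors {2, 3, 4}; p there: 2:F, 3:T, 4:T. ✗
2: successors {5, 7}; p there: 5:F, 7:T. ✗
3: successors {6, 7}; p there: 6:F, 7:T. ✗
4: no successors, so []p holds vacuously. ✓
5: no successors, so []p holds vacuously. ✓
6: no successors, so []p holds vacuously. ✓
7: no successors, so []p holds vacuously. ✓

{4, 5, 6, 7}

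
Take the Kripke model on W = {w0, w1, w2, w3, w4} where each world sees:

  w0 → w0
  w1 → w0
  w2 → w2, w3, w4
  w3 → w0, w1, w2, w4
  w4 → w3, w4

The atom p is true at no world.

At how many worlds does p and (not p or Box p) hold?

w0: p is F, not p or Box p is T. ✗
w1: p is F, not p or Box p is T. ✗
w2: p is F, not p or Box p is T. ✗
w3: p is F, not p or Box p is T. ✗
w4: p is F, not p or Box p is T. ✗
Satisfying worlds: ∅.

0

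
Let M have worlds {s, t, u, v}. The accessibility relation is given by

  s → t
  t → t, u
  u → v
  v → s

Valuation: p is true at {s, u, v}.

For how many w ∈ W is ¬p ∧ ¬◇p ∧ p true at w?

0

s: ¬p ∧ ¬◇p is F, p is T. ✗
t: ¬p ∧ ¬◇p is F, p is F. ✗
u: ¬p ∧ ¬◇p is F, p is T. ✗
v: ¬p ∧ ¬◇p is F, p is T. ✗
Satisfying worlds: ∅.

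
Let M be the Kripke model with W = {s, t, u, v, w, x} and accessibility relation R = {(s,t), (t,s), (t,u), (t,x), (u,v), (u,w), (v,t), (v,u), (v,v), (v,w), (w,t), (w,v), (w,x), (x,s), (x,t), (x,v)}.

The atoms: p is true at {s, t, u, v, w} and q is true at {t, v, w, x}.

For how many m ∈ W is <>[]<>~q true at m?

4

s: successors {t}; []<>~q there: t:F. ✗
t: successors {s, u, x}; []<>~q there: s:T, u:F, x:F. ✓
u: successors {v, w}; []<>~q there: v:F, w:T. ✓
v: successors {t, u, v, w}; []<>~q there: t:F, u:F, v:F, w:T. ✓
w: successors {t, v, x}; []<>~q there: t:F, v:F, x:F. ✗
x: successors {s, t, v}; []<>~q there: s:T, t:F, v:F. ✓
Satisfying worlds: {t, u, v, x}.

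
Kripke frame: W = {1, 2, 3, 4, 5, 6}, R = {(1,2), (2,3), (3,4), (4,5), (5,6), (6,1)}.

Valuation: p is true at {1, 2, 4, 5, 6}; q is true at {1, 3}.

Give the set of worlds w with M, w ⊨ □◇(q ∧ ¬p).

1: successors {2}; ◇(q ∧ ¬p) there: 2:T. ✓
2: successors {3}; ◇(q ∧ ¬p) there: 3:F. ✗
3: successors {4}; ◇(q ∧ ¬p) there: 4:F. ✗
4: successors {5}; ◇(q ∧ ¬p) there: 5:F. ✗
5: successors {6}; ◇(q ∧ ¬p) there: 6:F. ✗
6: successors {1}; ◇(q ∧ ¬p) there: 1:F. ✗

{1}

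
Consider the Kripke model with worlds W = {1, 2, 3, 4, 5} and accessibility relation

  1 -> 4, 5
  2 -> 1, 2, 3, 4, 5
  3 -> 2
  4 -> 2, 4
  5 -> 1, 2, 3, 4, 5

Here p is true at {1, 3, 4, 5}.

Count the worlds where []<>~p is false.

2

1: successors {4, 5}; <>~p there: 4:T, 5:T. ✓
2: successors {1, 2, 3, 4, 5}; <>~p there: 1:F, 2:T, 3:T, 4:T, 5:T. ✗
3: successors {2}; <>~p there: 2:T. ✓
4: successors {2, 4}; <>~p there: 2:T, 4:T. ✓
5: successors {1, 2, 3, 4, 5}; <>~p there: 1:F, 2:T, 3:T, 4:T, 5:T. ✗
Satisfying worlds: {1, 3, 4}.
So []<>~p fails at the other 2 worlds.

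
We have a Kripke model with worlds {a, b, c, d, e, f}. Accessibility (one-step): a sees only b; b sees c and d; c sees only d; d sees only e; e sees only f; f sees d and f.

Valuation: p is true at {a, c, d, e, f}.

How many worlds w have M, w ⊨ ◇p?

5

a: successors {b}; p there: b:F. ✗
b: successors {c, d}; p there: c:T, d:T. ✓
c: successors {d}; p there: d:T. ✓
d: successors {e}; p there: e:T. ✓
e: successors {f}; p there: f:T. ✓
f: successors {d, f}; p there: d:T, f:T. ✓
Satisfying worlds: {b, c, d, e, f}.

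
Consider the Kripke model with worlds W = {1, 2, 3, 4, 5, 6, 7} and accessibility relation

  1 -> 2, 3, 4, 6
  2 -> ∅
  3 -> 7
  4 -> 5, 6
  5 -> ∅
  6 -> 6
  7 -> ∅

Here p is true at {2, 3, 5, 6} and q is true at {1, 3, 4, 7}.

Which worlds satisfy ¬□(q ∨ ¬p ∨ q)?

1: □(q ∨ ¬p ∨ q) is F. ✓
2: □(q ∨ ¬p ∨ q) is T. ✗
3: □(q ∨ ¬p ∨ q) is T. ✗
4: □(q ∨ ¬p ∨ q) is F. ✓
5: □(q ∨ ¬p ∨ q) is T. ✗
6: □(q ∨ ¬p ∨ q) is F. ✓
7: □(q ∨ ¬p ∨ q) is T. ✗

{1, 4, 6}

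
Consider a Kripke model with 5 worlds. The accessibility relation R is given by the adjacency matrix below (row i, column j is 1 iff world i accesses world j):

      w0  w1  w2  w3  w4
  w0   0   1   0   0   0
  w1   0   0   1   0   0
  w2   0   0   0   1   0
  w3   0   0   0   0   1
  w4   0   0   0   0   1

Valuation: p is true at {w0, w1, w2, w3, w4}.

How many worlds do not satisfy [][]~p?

w0: successors {w1}; []~p there: w1:F. ✗
w1: successors {w2}; []~p there: w2:F. ✗
w2: successors {w3}; []~p there: w3:F. ✗
w3: successors {w4}; []~p there: w4:F. ✗
w4: successors {w4}; []~p there: w4:F. ✗
Satisfying worlds: ∅.
So [][]~p fails at the other 5 worlds.

5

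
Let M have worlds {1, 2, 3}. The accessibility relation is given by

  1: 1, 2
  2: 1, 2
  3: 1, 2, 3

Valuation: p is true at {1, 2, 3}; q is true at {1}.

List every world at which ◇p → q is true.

{1}

1: ◇p is T, q is T. ✓
2: ◇p is T, q is F. ✗
3: ◇p is T, q is F. ✗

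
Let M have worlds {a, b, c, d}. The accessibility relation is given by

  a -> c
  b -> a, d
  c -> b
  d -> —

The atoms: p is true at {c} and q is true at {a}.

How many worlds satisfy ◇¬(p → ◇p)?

1

a: successors {c}; ¬(p → ◇p) there: c:T. ✓
b: successors {a, d}; ¬(p → ◇p) there: a:F, d:F. ✗
c: successors {b}; ¬(p → ◇p) there: b:F. ✗
d: no successors, so ◇¬(p → ◇p) fails. ✗
Satisfying worlds: {a}.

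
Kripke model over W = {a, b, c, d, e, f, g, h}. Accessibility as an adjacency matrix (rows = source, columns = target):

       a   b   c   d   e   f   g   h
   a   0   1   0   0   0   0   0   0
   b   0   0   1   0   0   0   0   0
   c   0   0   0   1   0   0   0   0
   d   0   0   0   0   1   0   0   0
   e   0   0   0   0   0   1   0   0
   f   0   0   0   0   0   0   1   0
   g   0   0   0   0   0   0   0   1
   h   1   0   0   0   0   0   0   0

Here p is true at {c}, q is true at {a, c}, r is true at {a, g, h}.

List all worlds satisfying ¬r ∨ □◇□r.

a: ¬r is F, □◇□r is F. ✗
b: ¬r is T, □◇□r is F. ✓
c: ¬r is T, □◇□r is F. ✓
d: ¬r is T, □◇□r is T. ✓
e: ¬r is T, □◇□r is T. ✓
f: ¬r is T, □◇□r is T. ✓
g: ¬r is F, □◇□r is F. ✗
h: ¬r is F, □◇□r is F. ✗

{b, c, d, e, f}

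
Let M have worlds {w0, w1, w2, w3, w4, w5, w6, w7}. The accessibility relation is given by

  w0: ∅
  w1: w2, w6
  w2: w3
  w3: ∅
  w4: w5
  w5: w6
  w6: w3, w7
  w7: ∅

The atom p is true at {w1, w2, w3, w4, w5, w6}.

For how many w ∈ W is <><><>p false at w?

7

w0: no successors, so <><><>p fails. ✗
w1: successors {w2, w6}; <><>p there: w2:F, w6:F. ✗
w2: successors {w3}; <><>p there: w3:F. ✗
w3: no successors, so <><><>p fails. ✗
w4: successors {w5}; <><>p there: w5:T. ✓
w5: successors {w6}; <><>p there: w6:F. ✗
w6: successors {w3, w7}; <><>p there: w3:F, w7:F. ✗
w7: no successors, so <><><>p fails. ✗
Satisfying worlds: {w4}.
So <><><>p fails at the other 7 worlds.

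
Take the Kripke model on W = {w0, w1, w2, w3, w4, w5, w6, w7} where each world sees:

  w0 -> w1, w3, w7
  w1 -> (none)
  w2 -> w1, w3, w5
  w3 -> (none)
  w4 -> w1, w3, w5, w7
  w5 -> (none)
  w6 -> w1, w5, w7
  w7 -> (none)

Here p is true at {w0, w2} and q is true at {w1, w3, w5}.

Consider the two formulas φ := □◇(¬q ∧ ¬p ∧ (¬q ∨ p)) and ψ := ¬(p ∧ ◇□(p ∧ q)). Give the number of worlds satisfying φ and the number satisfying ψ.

4 and 6

For □◇(¬q ∧ ¬p ∧ (¬q ∨ p)):
w0: successors {w1, w3, w7}; ◇(¬q ∧ ¬p ∧ (¬q ∨ p)) there: w1:F, w3:F, w7:F. ✗
w1: no successors, so □◇(¬q ∧ ¬p ∧ (¬q ∨ p)) holds vacuously. ✓
w2: successors {w1, w3, w5}; ◇(¬q ∧ ¬p ∧ (¬q ∨ p)) there: w1:F, w3:F, w5:F. ✗
w3: no successors, so □◇(¬q ∧ ¬p ∧ (¬q ∨ p)) holds vacuously. ✓
w4: successors {w1, w3, w5, w7}; ◇(¬q ∧ ¬p ∧ (¬q ∨ p)) there: w1:F, w3:F, w5:F, w7:F. ✗
w5: no successors, so □◇(¬q ∧ ¬p ∧ (¬q ∨ p)) holds vacuously. ✓
w6: successors {w1, w5, w7}; ◇(¬q ∧ ¬p ∧ (¬q ∨ p)) there: w1:F, w5:F, w7:F. ✗
w7: no successors, so □◇(¬q ∧ ¬p ∧ (¬q ∨ p)) holds vacuously. ✓
— 4 worlds.
For ¬(p ∧ ◇□(p ∧ q)):
w0: p ∧ ◇□(p ∧ q) is T. ✗
w1: p ∧ ◇□(p ∧ q) is F. ✓
w2: p ∧ ◇□(p ∧ q) is T. ✗
w3: p ∧ ◇□(p ∧ q) is F. ✓
w4: p ∧ ◇□(p ∧ q) is F. ✓
w5: p ∧ ◇□(p ∧ q) is F. ✓
w6: p ∧ ◇□(p ∧ q) is F. ✓
w7: p ∧ ◇□(p ∧ q) is F. ✓
— 6 worlds.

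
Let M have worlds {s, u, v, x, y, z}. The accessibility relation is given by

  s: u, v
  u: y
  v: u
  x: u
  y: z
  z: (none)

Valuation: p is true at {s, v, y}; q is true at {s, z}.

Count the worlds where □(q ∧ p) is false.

5

s: successors {u, v}; q ∧ p there: u:F, v:F. ✗
u: successors {y}; q ∧ p there: y:F. ✗
v: successors {u}; q ∧ p there: u:F. ✗
x: successors {u}; q ∧ p there: u:F. ✗
y: successors {z}; q ∧ p there: z:F. ✗
z: no successors, so □(q ∧ p) holds vacuously. ✓
Satisfying worlds: {z}.
So □(q ∧ p) fails at the other 5 worlds.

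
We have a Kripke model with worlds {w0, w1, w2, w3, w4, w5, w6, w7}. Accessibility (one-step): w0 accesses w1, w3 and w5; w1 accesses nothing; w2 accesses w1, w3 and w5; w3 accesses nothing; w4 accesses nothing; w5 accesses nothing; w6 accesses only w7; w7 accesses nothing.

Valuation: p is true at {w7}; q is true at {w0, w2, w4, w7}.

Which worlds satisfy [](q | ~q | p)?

w0: successors {w1, w3, w5}; q | ~q | p there: w1:T, w3:T, w5:T. ✓
w1: no successors, so [](q | ~q | p) holds vacuously. ✓
w2: successors {w1, w3, w5}; q | ~q | p there: w1:T, w3:T, w5:T. ✓
w3: no successors, so [](q | ~q | p) holds vacuously. ✓
w4: no successors, so [](q | ~q | p) holds vacuously. ✓
w5: no successors, so [](q | ~q | p) holds vacuously. ✓
w6: successors {w7}; q | ~q | p there: w7:T. ✓
w7: no successors, so [](q | ~q | p) holds vacuously. ✓

{w0, w1, w2, w3, w4, w5, w6, w7}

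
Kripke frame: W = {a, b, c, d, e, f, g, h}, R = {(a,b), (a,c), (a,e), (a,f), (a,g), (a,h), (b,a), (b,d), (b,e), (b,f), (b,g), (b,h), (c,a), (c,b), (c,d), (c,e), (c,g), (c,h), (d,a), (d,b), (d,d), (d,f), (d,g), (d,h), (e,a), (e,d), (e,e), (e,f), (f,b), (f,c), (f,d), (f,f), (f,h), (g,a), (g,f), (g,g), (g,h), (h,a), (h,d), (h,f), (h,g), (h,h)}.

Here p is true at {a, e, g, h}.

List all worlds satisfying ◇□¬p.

∅

a: successors {b, c, e, f, g, h}; □¬p there: b:F, c:F, e:F, f:F, g:F, h:F. ✗
b: successors {a, d, e, f, g, h}; □¬p there: a:F, d:F, e:F, f:F, g:F, h:F. ✗
c: successors {a, b, d, e, g, h}; □¬p there: a:F, b:F, d:F, e:F, g:F, h:F. ✗
d: successors {a, b, d, f, g, h}; □¬p there: a:F, b:F, d:F, f:F, g:F, h:F. ✗
e: successors {a, d, e, f}; □¬p there: a:F, d:F, e:F, f:F. ✗
f: successors {b, c, d, f, h}; □¬p there: b:F, c:F, d:F, f:F, h:F. ✗
g: successors {a, f, g, h}; □¬p there: a:F, f:F, g:F, h:F. ✗
h: successors {a, d, f, g, h}; □¬p there: a:F, d:F, f:F, g:F, h:F. ✗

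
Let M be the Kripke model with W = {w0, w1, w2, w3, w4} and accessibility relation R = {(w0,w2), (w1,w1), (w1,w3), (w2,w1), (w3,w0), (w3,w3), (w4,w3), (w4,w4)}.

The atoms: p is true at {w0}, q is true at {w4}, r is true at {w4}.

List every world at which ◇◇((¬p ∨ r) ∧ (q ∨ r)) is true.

w0: successors {w2}; ◇((¬p ∨ r) ∧ (q ∨ r)) there: w2:F. ✗
w1: successors {w1, w3}; ◇((¬p ∨ r) ∧ (q ∨ r)) there: w1:F, w3:F. ✗
w2: successors {w1}; ◇((¬p ∨ r) ∧ (q ∨ r)) there: w1:F. ✗
w3: successors {w0, w3}; ◇((¬p ∨ r) ∧ (q ∨ r)) there: w0:F, w3:F. ✗
w4: successors {w3, w4}; ◇((¬p ∨ r) ∧ (q ∨ r)) there: w3:F, w4:T. ✓

{w4}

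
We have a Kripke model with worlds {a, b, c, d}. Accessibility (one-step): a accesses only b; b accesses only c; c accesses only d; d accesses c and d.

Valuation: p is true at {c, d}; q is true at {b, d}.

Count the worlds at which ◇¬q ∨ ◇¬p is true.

a: ◇¬q is F, ◇¬p is T. ✓
b: ◇¬q is T, ◇¬p is F. ✓
c: ◇¬q is F, ◇¬p is F. ✗
d: ◇¬q is T, ◇¬p is F. ✓
Satisfying worlds: {a, b, d}.

3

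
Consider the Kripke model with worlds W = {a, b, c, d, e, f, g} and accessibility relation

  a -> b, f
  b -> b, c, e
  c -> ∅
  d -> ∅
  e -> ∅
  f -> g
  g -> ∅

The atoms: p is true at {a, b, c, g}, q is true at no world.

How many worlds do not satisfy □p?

2

a: successors {b, f}; p there: b:T, f:F. ✗
b: successors {b, c, e}; p there: b:T, c:T, e:F. ✗
c: no successors, so □p holds vacuously. ✓
d: no successors, so □p holds vacuously. ✓
e: no successors, so □p holds vacuously. ✓
f: successors {g}; p there: g:T. ✓
g: no successors, so □p holds vacuously. ✓
Satisfying worlds: {c, d, e, f, g}.
So □p fails at the other 2 worlds.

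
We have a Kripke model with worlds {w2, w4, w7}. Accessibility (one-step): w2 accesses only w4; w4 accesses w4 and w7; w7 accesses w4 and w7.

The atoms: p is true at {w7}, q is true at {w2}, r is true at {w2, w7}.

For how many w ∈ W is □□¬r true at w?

w2: successors {w4}; □¬r there: w4:F. ✗
w4: successors {w4, w7}; □¬r there: w4:F, w7:F. ✗
w7: successors {w4, w7}; □¬r there: w4:F, w7:F. ✗
Satisfying worlds: ∅.

0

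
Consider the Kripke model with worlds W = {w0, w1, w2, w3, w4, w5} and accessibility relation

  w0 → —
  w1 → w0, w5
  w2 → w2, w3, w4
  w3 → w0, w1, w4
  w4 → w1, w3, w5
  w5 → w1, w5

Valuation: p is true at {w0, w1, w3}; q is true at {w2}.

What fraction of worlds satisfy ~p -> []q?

w0: ~p is F, []q is T. ✓
w1: ~p is F, []q is F. ✓
w2: ~p is T, []q is F. ✗
w3: ~p is F, []q is F. ✓
w4: ~p is T, []q is F. ✗
w5: ~p is T, []q is F. ✗
That's 3 of 6 worlds, so 3/6 = 1/2.

1/2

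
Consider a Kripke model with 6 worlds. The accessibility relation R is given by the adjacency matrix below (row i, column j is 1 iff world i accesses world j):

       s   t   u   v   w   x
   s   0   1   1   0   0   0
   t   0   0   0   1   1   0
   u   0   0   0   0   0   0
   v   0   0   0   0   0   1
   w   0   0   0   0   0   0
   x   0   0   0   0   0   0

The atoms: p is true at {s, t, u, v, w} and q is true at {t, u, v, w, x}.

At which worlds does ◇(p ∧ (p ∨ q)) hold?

s: successors {t, u}; p ∧ (p ∨ q) there: t:T, u:T. ✓
t: successors {v, w}; p ∧ (p ∨ q) there: v:T, w:T. ✓
u: no successors, so ◇(p ∧ (p ∨ q)) fails. ✗
v: successors {x}; p ∧ (p ∨ q) there: x:F. ✗
w: no successors, so ◇(p ∧ (p ∨ q)) fails. ✗
x: no successors, so ◇(p ∧ (p ∨ q)) fails. ✗

{s, t}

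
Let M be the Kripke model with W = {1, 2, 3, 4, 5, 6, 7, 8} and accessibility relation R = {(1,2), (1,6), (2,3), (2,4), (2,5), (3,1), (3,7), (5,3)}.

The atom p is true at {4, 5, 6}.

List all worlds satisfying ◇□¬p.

{1, 2, 3, 5}

1: successors {2, 6}; □¬p there: 2:F, 6:T. ✓
2: successors {3, 4, 5}; □¬p there: 3:T, 4:T, 5:T. ✓
3: successors {1, 7}; □¬p there: 1:F, 7:T. ✓
4: no successors, so ◇□¬p fails. ✗
5: successors {3}; □¬p there: 3:T. ✓
6: no successors, so ◇□¬p fails. ✗
7: no successors, so ◇□¬p fails. ✗
8: no successors, so ◇□¬p fails. ✗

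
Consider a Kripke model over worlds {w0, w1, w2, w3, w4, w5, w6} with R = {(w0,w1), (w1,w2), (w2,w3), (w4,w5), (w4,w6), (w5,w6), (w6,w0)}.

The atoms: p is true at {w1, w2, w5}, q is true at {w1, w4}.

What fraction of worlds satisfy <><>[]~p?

w0: successors {w1}; <>[]~p there: w1:T. ✓
w1: successors {w2}; <>[]~p there: w2:T. ✓
w2: successors {w3}; <>[]~p there: w3:F. ✗
w3: no successors, so <><>[]~p fails. ✗
w4: successors {w5, w6}; <>[]~p there: w5:T, w6:F. ✓
w5: successors {w6}; <>[]~p there: w6:F. ✗
w6: successors {w0}; <>[]~p there: w0:F. ✗
That's 3 of 7 worlds, so 3/7.

3/7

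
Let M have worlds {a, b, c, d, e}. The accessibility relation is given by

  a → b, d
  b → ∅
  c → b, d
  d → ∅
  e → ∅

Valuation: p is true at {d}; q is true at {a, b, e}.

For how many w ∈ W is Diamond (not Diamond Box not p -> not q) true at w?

2

a: successors {b, d}; not Diamond Box not p -> not q there: b:F, d:T. ✓
b: no successors, so Diamond (not Diamond Box not p -> not q) fails. ✗
c: successors {b, d}; not Diamond Box not p -> not q there: b:F, d:T. ✓
d: no successors, so Diamond (not Diamond Box not p -> not q) fails. ✗
e: no successors, so Diamond (not Diamond Box not p -> not q) fails. ✗
Satisfying worlds: {a, c}.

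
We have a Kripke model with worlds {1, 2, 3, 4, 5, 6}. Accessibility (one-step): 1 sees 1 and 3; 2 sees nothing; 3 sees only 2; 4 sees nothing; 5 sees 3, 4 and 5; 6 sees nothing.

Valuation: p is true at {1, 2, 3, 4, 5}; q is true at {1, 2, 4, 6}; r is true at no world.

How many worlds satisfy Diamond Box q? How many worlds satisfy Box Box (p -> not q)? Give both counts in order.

3 and 4

For Diamond Box q:
1: successors {1, 3}; Box q there: 1:F, 3:T. ✓
2: no successors, so Diamond Box q fails. ✗
3: successors {2}; Box q there: 2:T. ✓
4: no successors, so Diamond Box q fails. ✗
5: successors {3, 4, 5}; Box q there: 3:T, 4:T, 5:F. ✓
6: no successors, so Diamond Box q fails. ✗
— 3 worlds.
For Box Box (p -> not q):
1: successors {1, 3}; Box (p -> not q) there: 1:F, 3:F. ✗
2: no successors, so Box Box (p -> not q) holds vacuously. ✓
3: successors {2}; Box (p -> not q) there: 2:T. ✓
4: no successors, so Box Box (p -> not q) holds vacuously. ✓
5: successors {3, 4, 5}; Box (p -> not q) there: 3:F, 4:T, 5:F. ✗
6: no successors, so Box Box (p -> not q) holds vacuously. ✓
— 4 worlds.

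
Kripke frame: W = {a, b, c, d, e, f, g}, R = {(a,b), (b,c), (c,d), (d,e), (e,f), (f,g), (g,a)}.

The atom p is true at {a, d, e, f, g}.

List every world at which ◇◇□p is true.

{a, b, c, d, e}

a: successors {b}; ◇□p there: b:T. ✓
b: successors {c}; ◇□p there: c:T. ✓
c: successors {d}; ◇□p there: d:T. ✓
d: successors {e}; ◇□p there: e:T. ✓
e: successors {f}; ◇□p there: f:T. ✓
f: successors {g}; ◇□p there: g:F. ✗
g: successors {a}; ◇□p there: a:F. ✗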